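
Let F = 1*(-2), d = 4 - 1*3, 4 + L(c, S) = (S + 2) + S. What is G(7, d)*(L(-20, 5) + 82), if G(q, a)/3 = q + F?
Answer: 1350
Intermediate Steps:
L(c, S) = -2 + 2*S (L(c, S) = -4 + ((S + 2) + S) = -4 + ((2 + S) + S) = -4 + (2 + 2*S) = -2 + 2*S)
d = 1 (d = 4 - 3 = 1)
F = -2
G(q, a) = -6 + 3*q (G(q, a) = 3*(q - 2) = 3*(-2 + q) = -6 + 3*q)
G(7, d)*(L(-20, 5) + 82) = (-6 + 3*7)*((-2 + 2*5) + 82) = (-6 + 21)*((-2 + 10) + 82) = 15*(8 + 82) = 15*90 = 1350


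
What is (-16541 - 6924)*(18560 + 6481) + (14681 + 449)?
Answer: -587571935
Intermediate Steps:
(-16541 - 6924)*(18560 + 6481) + (14681 + 449) = -23465*25041 + 15130 = -587587065 + 15130 = -587571935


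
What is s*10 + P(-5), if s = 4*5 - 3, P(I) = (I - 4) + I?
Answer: 156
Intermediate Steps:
P(I) = -4 + 2*I (P(I) = (-4 + I) + I = -4 + 2*I)
s = 17 (s = 20 - 3 = 17)
s*10 + P(-5) = 17*10 + (-4 + 2*(-5)) = 170 + (-4 - 10) = 170 - 14 = 156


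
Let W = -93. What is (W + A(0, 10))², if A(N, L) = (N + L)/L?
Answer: 8464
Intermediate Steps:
A(N, L) = (L + N)/L
(W + A(0, 10))² = (-93 + (10 + 0)/10)² = (-93 + (⅒)*10)² = (-93 + 1)² = (-92)² = 8464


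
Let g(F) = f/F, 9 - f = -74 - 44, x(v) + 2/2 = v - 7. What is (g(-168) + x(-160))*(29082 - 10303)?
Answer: -532403429/168 ≈ -3.1691e+6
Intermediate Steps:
x(v) = -8 + v (x(v) = -1 + (v - 7) = -1 + (-7 + v) = -8 + v)
f = 127 (f = 9 - (-74 - 44) = 9 - 1*(-118) = 9 + 118 = 127)
g(F) = 127/F
(g(-168) + x(-160))*(29082 - 10303) = (127/(-168) + (-8 - 160))*(29082 - 10303) = (127*(-1/168) - 168)*18779 = (-127/168 - 168)*18779 = -28351/168*18779 = -532403429/168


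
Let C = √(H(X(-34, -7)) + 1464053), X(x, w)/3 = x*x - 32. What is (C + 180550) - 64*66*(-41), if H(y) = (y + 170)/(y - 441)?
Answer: 353734 + √12577339795935/2931 ≈ 3.5494e+5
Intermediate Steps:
X(x, w) = -96 + 3*x² (X(x, w) = 3*(x*x - 32) = 3*(x² - 32) = 3*(-32 + x²) = -96 + 3*x²)
H(y) = (170 + y)/(-441 + y)
C = √12577339795935/2931 (C = √((170 + (-96 + 3*(-34)²))/(-441 + (-96 + 3*(-34)²)) + 1464053) = √((170 + (-96 + 3*1156))/(-441 + (-96 + 3*1156)) + 1464053) = √((170 + (-96 + 3468))/(-441 + (-96 + 3468)) + 1464053) = √((170 + 3372)/(-441 + 3372) + 1464053) = √(3542/2931 + 1464053) = √(4291142885/2931) = √12577339795935/2931 ≈ 1210.0)
(C + 180550) - 64*66*(-41) = (√12577339795935/2931 + 180550) - 64*66*(-41) = (180550 + √12577339795935/2931) - 4224*(-41) = (180550 + √12577339795935/2931) + 173184 = 353734 + √12577339795935/2931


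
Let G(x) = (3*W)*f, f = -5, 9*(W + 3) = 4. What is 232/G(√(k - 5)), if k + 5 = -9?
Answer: 696/115 ≈ 6.0522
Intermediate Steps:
W = -23/9 (W = -3 + (⅑)*4 = -3 + 4/9 = -23/9 ≈ -2.5556)
k = -14 (k = -5 - 9 = -14)
G(x) = 115/3 (G(x) = (3*(-23/9))*(-5) = -23/3*(-5) = 115/3)
232/G(√(k - 5)) = 232/(115/3) = 232*(3/115) = 696/115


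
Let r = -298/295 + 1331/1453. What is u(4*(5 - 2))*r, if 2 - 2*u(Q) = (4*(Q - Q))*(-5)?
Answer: -40349/428635 ≈ -0.094134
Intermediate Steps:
u(Q) = 1 (u(Q) = 1 - 4*(Q - Q)*(-5)/2 = 1 - 4*0*(-5)/2 = 1 - 0*(-5) = 1 - ½*0 = 1 + 0 = 1)
r = -40349/428635 (r = -298*1/295 + 1331*(1/1453) = -298/295 + 1331/1453 = -40349/428635 ≈ -0.094134)
u(4*(5 - 2))*r = 1*(-40349/428635) = -40349/428635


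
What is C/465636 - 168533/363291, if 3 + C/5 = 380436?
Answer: 204188131009/56387122692 ≈ 3.6212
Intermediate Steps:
C = 1902165 (C = -15 + 5*380436 = -15 + 1902180 = 1902165)
C/465636 - 168533/363291 = 1902165/465636 - 168533/363291 = 1902165*(1/465636) - 168533*1/363291 = 634055/155212 - 168533/363291 = 204188131009/56387122692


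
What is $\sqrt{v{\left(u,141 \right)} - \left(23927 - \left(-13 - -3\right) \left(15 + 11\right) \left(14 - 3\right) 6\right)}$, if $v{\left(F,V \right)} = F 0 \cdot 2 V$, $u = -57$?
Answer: $i \sqrt{41087} \approx 202.7 i$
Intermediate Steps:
$v{\left(F,V \right)} = 0$ ($v{\left(F,V \right)} = F 0 V = 0 V = 0$)
$\sqrt{v{\left(u,141 \right)} - \left(23927 - \left(-13 - -3\right) \left(15 + 11\right) \left(14 - 3\right) 6\right)} = \sqrt{0 - \left(23927 - \left(-13 - -3\right) \left(15 + 11\right) \left(14 - 3\right) 6\right)} = \sqrt{0 - \left(23927 - \left(-13 + 3\right) 26 \cdot 11 \cdot 6\right)} = \sqrt{0 - \left(23927 - \left(-10\right) 286 \cdot 6\right)} = \sqrt{0 - 41087} = \sqrt{-41087} = i \sqrt{41087}$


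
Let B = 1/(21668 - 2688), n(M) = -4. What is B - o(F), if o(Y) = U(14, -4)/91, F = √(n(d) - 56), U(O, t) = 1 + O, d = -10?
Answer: -21893/132860 ≈ -0.16478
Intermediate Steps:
F = 2*I*√15 (F = √(-4 - 56) = √(-60) = 2*I*√15 ≈ 7.746*I)
o(Y) = 15/91 (o(Y) = (1 + 14)/91 = 15*(1/91) = 15/91)
B = 1/18980 ≈ 5.2687e-5
B - o(F) = 1/18980 - 1*15/91 = 1/18980 - 15/91 = -21893/132860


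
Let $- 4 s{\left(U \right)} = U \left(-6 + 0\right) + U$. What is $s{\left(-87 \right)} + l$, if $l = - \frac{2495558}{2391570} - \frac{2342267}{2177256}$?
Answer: $- \frac{96217158910723}{867843355320} \approx -110.87$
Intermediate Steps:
$l = - \frac{1839194019673}{867843355320}$ ($l = \left(-2495558\right) \frac{1}{2391570} - \frac{2342267}{2177256} = - \frac{1247779}{1195785} - \frac{2342267}{2177256} = - \frac{1839194019673}{867843355320} \approx -2.1193$)
$s{\left(U \right)} = \frac{5 U}{4}$ ($s{\left(U \right)} = - \frac{U \left(-6 + 0\right) + U}{4} = - \frac{U \left(-6\right) + U}{4} = - \frac{- 6 U + U}{4} = - \frac{\left(-5\right) U}{4} = \frac{5 U}{4}$)
$s{\left(-87 \right)} + l = \frac{5}{4} \left(-87\right) - \frac{1839194019673}{867843355320} = - \frac{435}{4} - \frac{1839194019673}{867843355320} = - \frac{96217158910723}{867843355320}$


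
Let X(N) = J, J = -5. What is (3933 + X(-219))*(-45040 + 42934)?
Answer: -8272368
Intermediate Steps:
X(N) = -5
(3933 + X(-219))*(-45040 + 42934) = (3933 - 5)*(-45040 + 42934) = 3928*(-2106) = -8272368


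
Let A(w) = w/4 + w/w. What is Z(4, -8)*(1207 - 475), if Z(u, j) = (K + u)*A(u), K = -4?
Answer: 0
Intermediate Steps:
A(w) = 1 + w/4 (A(w) = w*(¼) + 1 = w/4 + 1 = 1 + w/4)
Z(u, j) = (1 + u/4)*(-4 + u) (Z(u, j) = (-4 + u)*(1 + u/4) = (1 + u/4)*(-4 + u))
Z(4, -8)*(1207 - 475) = (-4 + (¼)*4²)*(1207 - 475) = (-4 + (¼)*16)*732 = (-4 + 4)*732 = 0*732 = 0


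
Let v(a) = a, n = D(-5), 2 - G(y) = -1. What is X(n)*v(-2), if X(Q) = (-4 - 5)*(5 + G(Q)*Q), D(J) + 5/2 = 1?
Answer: 9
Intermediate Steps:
D(J) = -3/2 (D(J) = -5/2 + 1 = -3/2)
G(y) = 3 (G(y) = 2 - 1*(-1) = 2 + 1 = 3)
n = -3/2 ≈ -1.5000
X(Q) = -45 - 27*Q (X(Q) = (-4 - 5)*(5 + 3*Q) = -9*(5 + 3*Q) = -45 - 27*Q)
X(n)*v(-2) = (-45 - 27*(-3/2))*(-2) = (-45 + 81/2)*(-2) = -9/2*(-2) = 9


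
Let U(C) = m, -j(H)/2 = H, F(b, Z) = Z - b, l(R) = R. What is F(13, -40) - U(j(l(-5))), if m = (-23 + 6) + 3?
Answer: -39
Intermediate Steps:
j(H) = -2*H
m = -14 (m = -17 + 3 = -14)
U(C) = -14
F(13, -40) - U(j(l(-5))) = (-40 - 1*13) - 1*(-14) = (-40 - 13) + 14 = -53 + 14 = -39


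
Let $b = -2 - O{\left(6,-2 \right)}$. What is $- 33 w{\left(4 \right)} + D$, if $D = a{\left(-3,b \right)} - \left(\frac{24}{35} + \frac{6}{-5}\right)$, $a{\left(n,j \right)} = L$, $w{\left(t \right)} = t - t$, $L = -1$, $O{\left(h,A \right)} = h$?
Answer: $- \frac{17}{35} \approx -0.48571$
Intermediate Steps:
$b = -8$ ($b = -2 - 6 = -8$)
$w{\left(t \right)} = 0$
$a{\left(n,j \right)} = -1$
$D = - \frac{17}{35}$ ($D = -1 - \left(\frac{24}{35} + \frac{6}{-5}\right) = -1 - \left(24 \cdot \frac{1}{35} + 6 \left(- \frac{1}{5}\right)\right) = -1 - \left(\frac{24}{35} - \frac{6}{5}\right) = -1 - - \frac{18}{35} = -1 + \frac{18}{35} = - \frac{17}{35} \approx -0.48571$)
$- 33 w{\left(4 \right)} + D = \left(-33\right) 0 - \frac{17}{35} = 0 - \frac{17}{35} = - \frac{17}{35}$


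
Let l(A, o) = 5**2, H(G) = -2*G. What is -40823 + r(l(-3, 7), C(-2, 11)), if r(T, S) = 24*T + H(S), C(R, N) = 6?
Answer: -40235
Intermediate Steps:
l(A, o) = 25
r(T, S) = -2*S + 24*T (r(T, S) = 24*T - 2*S = -2*S + 24*T)
-40823 + r(l(-3, 7), C(-2, 11)) = -40823 + (-2*6 + 24*25) = -40823 + (-12 + 600) = -40823 + 588 = -40235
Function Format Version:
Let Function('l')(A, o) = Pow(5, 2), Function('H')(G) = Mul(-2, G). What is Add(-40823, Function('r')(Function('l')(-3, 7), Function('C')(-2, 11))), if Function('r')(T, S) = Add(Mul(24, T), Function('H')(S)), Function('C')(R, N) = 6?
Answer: -40235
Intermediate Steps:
Function('l')(A, o) = 25
Function('r')(T, S) = Add(Mul(-2, S), Mul(24, T)) (Function('r')(T, S) = Add(Mul(24, T), Mul(-2, S)) = Add(Mul(-2, S), Mul(24, T)))
Add(-40823, Function('r')(Function('l')(-3, 7), Function('C')(-2, 11))) = Add(-40823, Add(Mul(-2, 6), Mul(24, 25))) = Add(-40823, Add(-12, 600)) = Add(-40823, 588) = -40235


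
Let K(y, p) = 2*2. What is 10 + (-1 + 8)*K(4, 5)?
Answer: 38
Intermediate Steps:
K(y, p) = 4
10 + (-1 + 8)*K(4, 5) = 10 + (-1 + 8)*4 = 10 + 7*4 = 10 + 28 = 38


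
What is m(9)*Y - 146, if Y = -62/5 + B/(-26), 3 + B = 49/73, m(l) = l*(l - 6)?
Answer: -2269921/4745 ≈ -478.38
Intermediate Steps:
m(l) = l*(-6 + l)
B = -170/73 (B = -3 + 49/73 = -170/73 ≈ -2.3288)
Y = -58413/4745 (Y = -62/5 - 170/73/(-26) = -62*⅕ - 170/73*(-1/26) = -62/5 + 85/949 = -58413/4745 ≈ -12.310)
m(9)*Y - 146 = (9*(-6 + 9))*(-58413/4745) - 146 = (9*3)*(-58413/4745) - 146 = 27*(-58413/4745) - 146 = -1577151/4745 - 146 = -2269921/4745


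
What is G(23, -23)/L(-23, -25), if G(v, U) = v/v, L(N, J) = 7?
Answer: ⅐ ≈ 0.14286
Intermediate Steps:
G(v, U) = 1
G(23, -23)/L(-23, -25) = 1/7 = 1*(⅐) = ⅐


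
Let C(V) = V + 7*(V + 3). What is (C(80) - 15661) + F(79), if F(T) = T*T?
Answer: -8759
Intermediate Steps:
C(V) = 21 + 8*V (C(V) = V + 7*(3 + V) = V + (21 + 7*V) = 21 + 8*V)
F(T) = T**2
(C(80) - 15661) + F(79) = ((21 + 8*80) - 15661) + 79**2 = ((21 + 640) - 15661) + 6241 = (661 - 15661) + 6241 = -15000 + 6241 = -8759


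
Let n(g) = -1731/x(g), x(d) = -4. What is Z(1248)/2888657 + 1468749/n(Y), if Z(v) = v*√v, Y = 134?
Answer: 1958332/577 + 4992*√78/2888657 ≈ 3394.0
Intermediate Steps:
Z(v) = v^(3/2)
n(g) = 1731/4 (n(g) = -1731/(-4) = -1731*(-¼) = 1731/4)
Z(1248)/2888657 + 1468749/n(Y) = 1248^(3/2)/2888657 + 1468749/(1731/4) = (4992*√78)*(1/2888657) + 1468749*(4/1731) = 4992*√78/2888657 + 1958332/577 = 1958332/577 + 4992*√78/2888657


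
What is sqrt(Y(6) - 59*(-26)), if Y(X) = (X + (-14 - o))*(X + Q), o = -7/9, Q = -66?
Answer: sqrt(17706)/3 ≈ 44.355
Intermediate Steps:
o = -7/9 (o = -7*1/9 = -7/9 ≈ -0.77778)
Y(X) = (-66 + X)*(-119/9 + X) (Y(X) = (X + (-14 - 1*(-7/9)))*(X - 66) = (X + (-14 + 7/9))*(-66 + X) = (X - 119/9)*(-66 + X) = (-119/9 + X)*(-66 + X) = (-66 + X)*(-119/9 + X))
sqrt(Y(6) - 59*(-26)) = sqrt((2618/3 + 6**2 - 713/9*6) - 59*(-26)) = sqrt((2618/3 + 36 - 1426/3) - 1*(-1534)) = sqrt(1300/3 + 1534) = sqrt(5902/3) = sqrt(17706)/3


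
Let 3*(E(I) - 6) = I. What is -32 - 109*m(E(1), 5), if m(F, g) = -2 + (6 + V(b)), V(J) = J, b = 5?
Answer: -1013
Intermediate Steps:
E(I) = 6 + I/3
m(F, g) = 9 (m(F, g) = -2 + (6 + 5) = -2 + 11 = 9)
-32 - 109*m(E(1), 5) = -32 - 109*9 = -32 - 981 = -1013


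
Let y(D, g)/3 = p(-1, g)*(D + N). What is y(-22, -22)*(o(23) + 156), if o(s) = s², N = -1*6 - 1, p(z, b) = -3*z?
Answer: -178785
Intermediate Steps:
N = -7 (N = -6 - 1 = -7)
y(D, g) = -63 + 9*D (y(D, g) = 3*((-3*(-1))*(D - 7)) = 3*(3*(-7 + D)) = 3*(-21 + 3*D) = -63 + 9*D)
y(-22, -22)*(o(23) + 156) = (-63 + 9*(-22))*(23² + 156) = (-63 - 198)*(529 + 156) = -261*685 = -178785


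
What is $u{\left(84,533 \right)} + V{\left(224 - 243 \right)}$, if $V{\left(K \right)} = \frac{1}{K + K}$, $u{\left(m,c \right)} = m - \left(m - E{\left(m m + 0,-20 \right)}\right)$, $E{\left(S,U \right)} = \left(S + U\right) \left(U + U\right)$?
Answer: $- \frac{10694721}{38} \approx -2.8144 \cdot 10^{5}$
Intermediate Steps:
$E{\left(S,U \right)} = 2 U \left(S + U\right)$ ($E{\left(S,U \right)} = \left(S + U\right) 2 U = 2 U \left(S + U\right)$)
$u{\left(m,c \right)} = 800 - 40 m^{2}$ ($u{\left(m,c \right)} = m - \left(m + 40 \left(\left(m m + 0\right) - 20\right)\right) = m - \left(m + 40 \left(\left(m^{2} + 0\right) - 20\right)\right) = m - \left(m + 40 \left(m^{2} - 20\right)\right) = m - \left(m + 40 \left(-20 + m^{2}\right)\right) = m - \left(-800 + m + 40 m^{2}\right) = 800 - 40 m^{2}$)
$V{\left(K \right)} = \frac{1}{2 K}$
$u{\left(84,533 \right)} + V{\left(224 - 243 \right)} = \left(800 - 40 \cdot 84^{2}\right) + \frac{1}{2 \left(224 - 243\right)} = \left(800 - 282240\right) + \frac{1}{2 \left(224 - 243\right)} = \left(800 - 282240\right) + \frac{1}{2 \left(-19\right)} = -281440 + \frac{1}{2} \left(- \frac{1}{19}\right) = -281440 - \frac{1}{38} = - \frac{10694721}{38}$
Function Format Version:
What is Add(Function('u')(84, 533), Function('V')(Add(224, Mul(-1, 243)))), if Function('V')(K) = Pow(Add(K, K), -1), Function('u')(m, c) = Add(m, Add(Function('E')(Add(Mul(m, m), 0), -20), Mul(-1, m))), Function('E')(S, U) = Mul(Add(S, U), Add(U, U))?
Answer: Rational(-10694721, 38) ≈ -2.8144e+5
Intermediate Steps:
Function('E')(S, U) = Mul(2, U, Add(S, U)) (Function('E')(S, U) = Mul(Add(S, U), Mul(2, U)) = Mul(2, U, Add(S, U)))
Function('u')(m, c) = Add(800, Mul(-40, Pow(m, 2))) (Function('u')(m, c) = Add(m, Add(Mul(2, -20, Add(Add(Mul(m, m), 0), -20)), Mul(-1, m))) = Add(m, Add(Mul(2, -20, Add(Add(Pow(m, 2), 0), -20)), Mul(-1, m))) = Add(m, Add(Mul(2, -20, Add(Pow(m, 2), -20)), Mul(-1, m))) = Add(m, Add(Mul(2, -20, Add(-20, Pow(m, 2))), Mul(-1, m))) = Add(m, Add(Add(800, Mul(-40, Pow(m, 2))), Mul(-1, m))) = Add(m, Add(800, Mul(-1, m), Mul(-40, Pow(m, 2)))) = Add(800, Mul(-40, Pow(m, 2))))
Function('V')(K) = Mul(Rational(1, 2), Pow(K, -1)) (Function('V')(K) = Pow(Mul(2, K), -1) = Mul(Rational(1, 2), Pow(K, -1)))
Add(Function('u')(84, 533), Function('V')(Add(224, Mul(-1, 243)))) = Add(Add(800, Mul(-40, Pow(84, 2))), Mul(Rational(1, 2), Pow(Add(224, Mul(-1, 243)), -1))) = Add(Add(800, Mul(-40, 7056)), Mul(Rational(1, 2), Pow(Add(224, -243), -1))) = Add(Add(800, -282240), Mul(Rational(1, 2), Pow(-19, -1))) = Add(-281440, Mul(Rational(1, 2), Rational(-1, 19))) = Add(-281440, Rational(-1, 38)) = Rational(-10694721, 38)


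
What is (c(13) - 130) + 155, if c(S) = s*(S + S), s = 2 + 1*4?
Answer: 181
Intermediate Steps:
s = 6 (s = 2 + 4 = 6)
c(S) = 12*S (c(S) = 6*(S + S) = 6*(2*S) = 12*S)
(c(13) - 130) + 155 = (12*13 - 130) + 155 = (156 - 130) + 155 = 26 + 155 = 181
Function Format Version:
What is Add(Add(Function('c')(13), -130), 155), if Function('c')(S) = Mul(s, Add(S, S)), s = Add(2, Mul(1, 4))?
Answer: 181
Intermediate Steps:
s = 6 (s = Add(2, 4) = 6)
Function('c')(S) = Mul(12, S) (Function('c')(S) = Mul(6, Add(S, S)) = Mul(6, Mul(2, S)) = Mul(12, S))
Add(Add(Function('c')(13), -130), 155) = Add(Add(Mul(12, 13), -130), 155) = Add(Add(156, -130), 155) = Add(26, 155) = 181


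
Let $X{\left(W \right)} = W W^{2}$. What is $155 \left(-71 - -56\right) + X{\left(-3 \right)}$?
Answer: $-2352$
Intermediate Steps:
$X{\left(W \right)} = W^{3}$
$155 \left(-71 - -56\right) + X{\left(-3 \right)} = 155 \left(-71 - -56\right) + \left(-3\right)^{3} = 155 \left(-71 + 56\right) - 27 = 155 \left(-15\right) - 27 = -2325 - 27 = -2352$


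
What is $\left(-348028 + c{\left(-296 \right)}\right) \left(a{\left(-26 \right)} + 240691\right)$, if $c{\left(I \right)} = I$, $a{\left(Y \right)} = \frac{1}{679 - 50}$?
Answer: $- \frac{52734386583360}{629} \approx -8.3839 \cdot 10^{10}$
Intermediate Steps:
$a{\left(Y \right)} = \frac{1}{629}$
$\left(-348028 + c{\left(-296 \right)}\right) \left(a{\left(-26 \right)} + 240691\right) = \left(-348028 - 296\right) \left(\frac{1}{629} + 240691\right) = \left(-348324\right) \frac{151394640}{629} = - \frac{52734386583360}{629}$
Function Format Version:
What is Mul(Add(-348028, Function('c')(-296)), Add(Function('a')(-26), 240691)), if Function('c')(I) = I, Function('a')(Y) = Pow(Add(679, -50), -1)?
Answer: Rational(-52734386583360, 629) ≈ -8.3839e+10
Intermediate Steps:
Function('a')(Y) = Rational(1, 629) (Function('a')(Y) = Pow(629, -1) = Rational(1, 629))
Mul(Add(-348028, Function('c')(-296)), Add(Function('a')(-26), 240691)) = Mul(Add(-348028, -296), Add(Rational(1, 629), 240691)) = Mul(-348324, Rational(151394640, 629)) = Rational(-52734386583360, 629)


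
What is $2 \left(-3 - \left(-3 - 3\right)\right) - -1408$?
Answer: $1414$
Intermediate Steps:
$2 \left(-3 - \left(-3 - 3\right)\right) - -1408 = 2 \left(-3 - \left(-3 - 3\right)\right) + 1408 = 2 \left(-3 - -6\right) + 1408 = 2 \left(-3 + 6\right) + 1408 = 2 \cdot 3 + 1408 = 6 + 1408 = 1414$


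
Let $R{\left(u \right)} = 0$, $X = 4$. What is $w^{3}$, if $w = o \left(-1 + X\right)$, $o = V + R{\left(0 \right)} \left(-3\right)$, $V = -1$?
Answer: $-27$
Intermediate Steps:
$o = -1$ ($o = -1 + 0 \left(-3\right) = -1 + 0 = -1$)
$w = -3$ ($w = - (-1 + 4) = \left(-1\right) 3 = -3$)
$w^{3} = \left(-3\right)^{3} = -27$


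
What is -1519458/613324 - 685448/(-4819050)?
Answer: -1725485591437/738909755550 ≈ -2.3352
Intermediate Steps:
-1519458/613324 - 685448/(-4819050) = -1519458*1/613324 - 685448*(-1/4819050) = -759729/306662 + 342724/2409525 = -1725485591437/738909755550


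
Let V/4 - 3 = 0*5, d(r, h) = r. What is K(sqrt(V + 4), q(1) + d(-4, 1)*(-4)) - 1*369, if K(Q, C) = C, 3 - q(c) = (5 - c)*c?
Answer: -354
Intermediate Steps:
V = 12 (V = 12 + 4*(0*5) = 12 + 4*0 = 12 + 0 = 12)
q(c) = 3 - c*(5 - c) (q(c) = 3 - (5 - c)*c = 3 - c*(5 - c))
K(sqrt(V + 4), q(1) + d(-4, 1)*(-4)) - 1*369 = ((3 + 1**2 - 5*1) - 4*(-4)) - 1*369 = ((3 + 1 - 5) + 16) - 369 = (-1 + 16) - 369 = 15 - 369 = -354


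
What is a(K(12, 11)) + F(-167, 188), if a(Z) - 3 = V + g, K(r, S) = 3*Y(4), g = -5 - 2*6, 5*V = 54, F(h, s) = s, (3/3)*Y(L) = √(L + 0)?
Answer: 924/5 ≈ 184.80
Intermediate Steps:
Y(L) = √L (Y(L) = √(L + 0) = √L)
V = 54/5 (V = (⅕)*54 = 54/5 ≈ 10.800)
g = -17 (g = -5 - 12 = -17)
K(r, S) = 6 (K(r, S) = 3*√4 = 3*2 = 6)
a(Z) = -16/5 (a(Z) = 3 + (54/5 - 17) = 3 - 31/5 = -16/5)
a(K(12, 11)) + F(-167, 188) = -16/5 + 188 = 924/5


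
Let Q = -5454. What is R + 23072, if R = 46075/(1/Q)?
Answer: -251269978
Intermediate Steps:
R = -251293050 (R = 46075/(1/(-5454)) = 46075/(-1/5454) = 46075*(-5454) = -251293050)
R + 23072 = -251293050 + 23072 = -251269978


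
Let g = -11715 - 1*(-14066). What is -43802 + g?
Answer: -41451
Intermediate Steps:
g = 2351 (g = -11715 + 14066 = 2351)
-43802 + g = -43802 + 2351 = -41451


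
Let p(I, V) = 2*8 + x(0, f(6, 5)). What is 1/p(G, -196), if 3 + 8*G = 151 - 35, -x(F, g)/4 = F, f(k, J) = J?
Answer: 1/16 ≈ 0.062500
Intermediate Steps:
x(F, g) = -4*F
G = 113/8 (G = -3/8 + (151 - 35)/8 = -3/8 + (⅛)*116 = -3/8 + 29/2 = 113/8 ≈ 14.125)
p(I, V) = 16 (p(I, V) = 2*8 - 4*0 = 16 + 0 = 16)
1/p(G, -196) = 1/16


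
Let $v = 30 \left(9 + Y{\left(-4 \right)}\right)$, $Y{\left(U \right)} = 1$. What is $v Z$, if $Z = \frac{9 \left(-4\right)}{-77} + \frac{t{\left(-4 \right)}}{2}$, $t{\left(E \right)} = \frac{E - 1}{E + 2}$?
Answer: $\frac{39675}{77} \approx 515.26$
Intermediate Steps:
$t{\left(E \right)} = \frac{-1 + E}{2 + E}$
$v = 300$ ($v = 30 \left(9 + 1\right) = 30 \cdot 10 = 300$)
$Z = \frac{529}{308}$ ($Z = \frac{9 \left(-4\right)}{-77} + \frac{\frac{1}{2 - 4} \left(-1 - 4\right)}{2} = \left(-36\right) \left(- \frac{1}{77}\right) + \frac{1}{-2} \left(-5\right) \frac{1}{2} = \frac{36}{77} + \left(- \frac{1}{2}\right) \left(-5\right) \frac{1}{2} = \frac{36}{77} + \frac{5}{2} \cdot \frac{1}{2} = \frac{36}{77} + \frac{5}{4} = \frac{529}{308} \approx 1.7175$)
$v Z = 300 \cdot \frac{529}{308} = \frac{39675}{77}$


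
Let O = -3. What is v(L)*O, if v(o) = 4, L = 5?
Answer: -12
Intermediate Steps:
v(L)*O = 4*(-3) = -12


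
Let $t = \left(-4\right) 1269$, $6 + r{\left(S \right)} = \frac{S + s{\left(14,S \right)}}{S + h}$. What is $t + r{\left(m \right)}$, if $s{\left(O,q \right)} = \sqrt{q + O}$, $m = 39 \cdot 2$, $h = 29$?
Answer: $- \frac{543696}{107} + \frac{2 \sqrt{23}}{107} \approx -5081.2$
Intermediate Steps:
$m = 78$
$s{\left(O,q \right)} = \sqrt{O + q}$
$r{\left(S \right)} = -6 + \frac{S + \sqrt{14 + S}}{29 + S}$ ($r{\left(S \right)} = -6 + \frac{S + \sqrt{14 + S}}{S + 29} = -6 + \frac{S + \sqrt{14 + S}}{29 + S}$)
$t = -5076$
$t + r{\left(m \right)} = -5076 + \frac{-174 + \sqrt{14 + 78} - 390}{29 + 78} = -5076 + \frac{-174 + \sqrt{92} - 390}{107} = -5076 + \frac{-174 + 2 \sqrt{23} - 390}{107} = -5076 + \frac{-564 + 2 \sqrt{23}}{107} = -5076 - \left(\frac{564}{107} - \frac{2 \sqrt{23}}{107}\right) = - \frac{543696}{107} + \frac{2 \sqrt{23}}{107}$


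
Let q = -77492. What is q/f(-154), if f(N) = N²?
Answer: -19373/5929 ≈ -3.2675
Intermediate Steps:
q/f(-154) = -77492/((-154)²) = -77492/23716 = -77492*1/23716 = -19373/5929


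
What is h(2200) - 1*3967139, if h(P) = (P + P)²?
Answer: 15392861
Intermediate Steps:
h(P) = 4*P² (h(P) = (2*P)² = 4*P²)
h(2200) - 1*3967139 = 4*2200² - 1*3967139 = 4*4840000 - 3967139 = 19360000 - 3967139 = 15392861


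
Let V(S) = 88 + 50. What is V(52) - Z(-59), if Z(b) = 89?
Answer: 49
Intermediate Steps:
V(S) = 138
V(52) - Z(-59) = 138 - 1*89 = 138 - 89 = 49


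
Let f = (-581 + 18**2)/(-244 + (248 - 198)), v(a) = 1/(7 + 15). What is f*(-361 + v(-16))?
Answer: -2040837/4268 ≈ -478.17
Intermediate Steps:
v(a) = 1/22
f = 257/194 (f = (-581 + 324)/(-244 + 50) = -257/(-194) = -257*(-1/194) = 257/194 ≈ 1.3247)
f*(-361 + v(-16)) = 257*(-361 + 1/22)/194 = (257/194)*(-7941/22) = -2040837/4268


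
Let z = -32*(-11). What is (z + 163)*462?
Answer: 237930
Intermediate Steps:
z = 352 (z = -8*(-44) = 352)
(z + 163)*462 = (352 + 163)*462 = 515*462 = 237930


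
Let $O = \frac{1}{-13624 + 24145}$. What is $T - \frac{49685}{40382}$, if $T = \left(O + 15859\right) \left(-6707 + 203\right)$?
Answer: $- \frac{14607635712212335}{141619674} \approx -1.0315 \cdot 10^{8}$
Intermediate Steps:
$O = \frac{1}{10521} \approx 9.5048 \cdot 10^{-5}$
$T = - \frac{361736306720}{3507}$ ($T = \left(\frac{1}{10521} + 15859\right) \left(-6707 + 203\right) = \frac{166852540}{10521} \left(-6504\right) = - \frac{361736306720}{3507} \approx -1.0315 \cdot 10^{8}$)
$T - \frac{49685}{40382} = - \frac{361736306720}{3507} - \frac{49685}{40382} = - \frac{14607635712212335}{141619674}$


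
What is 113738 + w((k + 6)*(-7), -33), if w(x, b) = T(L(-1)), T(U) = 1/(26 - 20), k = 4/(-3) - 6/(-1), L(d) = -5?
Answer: 682429/6 ≈ 1.1374e+5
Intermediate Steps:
k = 14/3 (k = 4*(-⅓) - 6*(-1) = -4/3 + 6 = 14/3 ≈ 4.6667)
T(U) = ⅙ (T(U) = 1/6 = ⅙)
w(x, b) = ⅙
113738 + w((k + 6)*(-7), -33) = 113738 + ⅙ = 682429/6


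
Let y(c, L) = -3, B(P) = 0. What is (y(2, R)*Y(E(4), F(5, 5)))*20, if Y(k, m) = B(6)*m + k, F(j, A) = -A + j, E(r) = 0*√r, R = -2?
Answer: 0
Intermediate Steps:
E(r) = 0
F(j, A) = j - A
Y(k, m) = k (Y(k, m) = 0*m + k = 0 + k = k)
(y(2, R)*Y(E(4), F(5, 5)))*20 = -3*0*20 = 0*20 = 0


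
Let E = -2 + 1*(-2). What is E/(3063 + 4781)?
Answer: -1/1961 ≈ -0.00050994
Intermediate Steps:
E = -4 (E = -2 - 2 = -4)
E/(3063 + 4781) = -4/(3063 + 4781) = -4/7844 = (1/7844)*(-4) = -1/1961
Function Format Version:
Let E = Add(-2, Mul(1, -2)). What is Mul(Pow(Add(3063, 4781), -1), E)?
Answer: Rational(-1, 1961) ≈ -0.00050994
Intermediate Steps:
E = -4 (E = Add(-2, -2) = -4)
Mul(Pow(Add(3063, 4781), -1), E) = Mul(Pow(Add(3063, 4781), -1), -4) = Mul(Pow(7844, -1), -4) = Mul(Rational(1, 7844), -4) = Rational(-1, 1961)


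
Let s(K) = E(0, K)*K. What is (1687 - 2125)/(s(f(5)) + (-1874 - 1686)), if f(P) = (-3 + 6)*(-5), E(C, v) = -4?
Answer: 219/1750 ≈ 0.12514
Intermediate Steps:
f(P) = -15 (f(P) = 3*(-5) = -15)
s(K) = -4*K
(1687 - 2125)/(s(f(5)) + (-1874 - 1686)) = (1687 - 2125)/(-4*(-15) + (-1874 - 1686)) = -438/(60 - 3560) = -438/(-3500) = -438*(-1/3500) = 219/1750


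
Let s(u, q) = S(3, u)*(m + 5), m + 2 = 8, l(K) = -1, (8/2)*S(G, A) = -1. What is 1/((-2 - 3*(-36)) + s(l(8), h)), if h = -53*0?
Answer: 4/413 ≈ 0.0096852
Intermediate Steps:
S(G, A) = -¼ (S(G, A) = (¼)*(-1) = -¼)
m = 6 (m = -2 + 8 = 6)
h = 0
s(u, q) = -11/4 (s(u, q) = -(6 + 5)/4 = -¼*11 = -11/4)
1/((-2 - 3*(-36)) + s(l(8), h)) = 1/((-2 - 3*(-36)) - 11/4) = 1/((-2 + 108) - 11/4) = 1/(106 - 11/4) = 1/(413/4) = 4/413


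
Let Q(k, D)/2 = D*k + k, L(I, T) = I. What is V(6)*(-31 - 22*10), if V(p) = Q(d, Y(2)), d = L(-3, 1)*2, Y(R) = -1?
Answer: 0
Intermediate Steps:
d = -6 (d = -3*2 = -6)
Q(k, D) = 2*k + 2*D*k (Q(k, D) = 2*(D*k + k) = 2*(k + D*k) = 2*k + 2*D*k)
V(p) = 0 (V(p) = 2*(-6)*(1 - 1) = 2*(-6)*0 = 0)
V(6)*(-31 - 22*10) = 0*(-31 - 22*10) = 0*(-31 - 220) = 0*(-251) = 0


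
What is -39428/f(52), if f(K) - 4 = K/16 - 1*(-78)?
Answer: -157712/341 ≈ -462.50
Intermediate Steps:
f(K) = 82 + K/16 (f(K) = 4 + (K/16 - 1*(-78)) = 4 + (K*(1/16) + 78) = 4 + (K/16 + 78) = 4 + (78 + K/16) = 82 + K/16)
-39428/f(52) = -39428/(82 + (1/16)*52) = -39428/(82 + 13/4) = -39428/341/4 = -39428*4/341 = -157712/341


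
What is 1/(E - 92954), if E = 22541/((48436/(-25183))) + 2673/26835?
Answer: -433260020/45350838019439 ≈ -9.5535e-6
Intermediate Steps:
E = -5077586120359/433260020 (E = 22541/((48436*(-1/25183))) + 2673*(1/26835) = 22541/(-48436/25183) + 891/8945 = 22541*(-25183/48436) + 891/8945 = -567650003/48436 + 891/8945 = -5077586120359/433260020 ≈ -11719.)
1/(E - 92954) = 1/(-5077586120359/433260020 - 92954) = 1/(-45350838019439/433260020) = -433260020/45350838019439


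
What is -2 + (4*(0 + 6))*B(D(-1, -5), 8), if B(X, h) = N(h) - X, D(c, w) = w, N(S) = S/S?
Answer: 142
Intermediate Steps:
N(S) = 1
B(X, h) = 1 - X
-2 + (4*(0 + 6))*B(D(-1, -5), 8) = -2 + (4*(0 + 6))*(1 - 1*(-5)) = -2 + (4*6)*(1 + 5) = -2 + 24*6 = -2 + 144 = 142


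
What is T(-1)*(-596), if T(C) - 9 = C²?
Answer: -5960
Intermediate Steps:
T(C) = 9 + C²
T(-1)*(-596) = (9 + (-1)²)*(-596) = (9 + 1)*(-596) = 10*(-596) = -5960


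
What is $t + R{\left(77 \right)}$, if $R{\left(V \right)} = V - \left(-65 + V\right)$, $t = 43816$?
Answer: $43881$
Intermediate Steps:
$R{\left(V \right)} = 65$
$t + R{\left(77 \right)} = 43816 + 65 = 43881$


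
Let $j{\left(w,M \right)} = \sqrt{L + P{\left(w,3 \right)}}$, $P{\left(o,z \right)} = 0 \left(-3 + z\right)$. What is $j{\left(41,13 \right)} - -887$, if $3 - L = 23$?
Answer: $887 + 2 i \sqrt{5} \approx 887.0 + 4.4721 i$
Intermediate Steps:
$L = -20$ ($L = 3 - 23 = -20$)
$P{\left(o,z \right)} = 0$
$j{\left(w,M \right)} = 2 i \sqrt{5}$ ($j{\left(w,M \right)} = \sqrt{-20 + 0} = \sqrt{-20} = 2 i \sqrt{5}$)
$j{\left(41,13 \right)} - -887 = 2 i \sqrt{5} - -887 = 2 i \sqrt{5} + 887 = 887 + 2 i \sqrt{5}$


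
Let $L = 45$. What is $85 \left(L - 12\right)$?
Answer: $2805$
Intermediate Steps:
$85 \left(L - 12\right) = 85 \left(45 - 12\right) = 85 \cdot 33 = 2805$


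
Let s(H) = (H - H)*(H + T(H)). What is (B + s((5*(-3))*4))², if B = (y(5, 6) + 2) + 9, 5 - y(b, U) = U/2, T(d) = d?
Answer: 169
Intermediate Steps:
y(b, U) = 5 - U/2
s(H) = 0 (s(H) = (H - H)*(H + H) = 0*(2*H) = 0)
B = 13 (B = ((5 - ½*6) + 2) + 9 = ((5 - 3) + 2) + 9 = (2 + 2) + 9 = 4 + 9 = 13)
(B + s((5*(-3))*4))² = (13 + 0)² = 13² = 169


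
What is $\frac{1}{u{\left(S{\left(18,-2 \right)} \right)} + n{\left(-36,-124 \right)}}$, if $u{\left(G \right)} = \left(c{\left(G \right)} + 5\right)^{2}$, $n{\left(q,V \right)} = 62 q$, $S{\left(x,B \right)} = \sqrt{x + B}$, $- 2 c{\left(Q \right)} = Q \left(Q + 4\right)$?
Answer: $- \frac{1}{2111} \approx -0.00047371$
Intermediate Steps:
$c{\left(Q \right)} = - \frac{Q \left(4 + Q\right)}{2}$ ($c{\left(Q \right)} = - \frac{Q \left(Q + 4\right)}{2} = - \frac{Q \left(4 + Q\right)}{2}$)
$S{\left(x,B \right)} = \sqrt{B + x}$
$u{\left(G \right)} = \left(5 - \frac{G \left(4 + G\right)}{2}\right)^{2}$ ($u{\left(G \right)} = \left(- \frac{G \left(4 + G\right)}{2} + 5\right)^{2} = \left(5 - \frac{G \left(4 + G\right)}{2}\right)^{2}$)
$\frac{1}{u{\left(S{\left(18,-2 \right)} \right)} + n{\left(-36,-124 \right)}} = \frac{1}{\frac{\left(-10 + \sqrt{-2 + 18} \left(4 + \sqrt{-2 + 18}\right)\right)^{2}}{4} + 62 \left(-36\right)} = \frac{1}{\frac{\left(-10 + \sqrt{16} \left(4 + \sqrt{16}\right)\right)^{2}}{4} - 2232} = \frac{1}{\frac{\left(-10 + 4 \left(4 + 4\right)\right)^{2}}{4} - 2232} = \frac{1}{\frac{\left(-10 + 4 \cdot 8\right)^{2}}{4} - 2232} = \frac{1}{\frac{\left(-10 + 32\right)^{2}}{4} - 2232} = \frac{1}{\frac{22^{2}}{4} - 2232} = \frac{1}{\frac{1}{4} \cdot 484 - 2232} = \frac{1}{121 - 2232} = \frac{1}{-2111} = - \frac{1}{2111}$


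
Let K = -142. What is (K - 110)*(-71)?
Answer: 17892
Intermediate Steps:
(K - 110)*(-71) = (-142 - 110)*(-71) = -252*(-71) = 17892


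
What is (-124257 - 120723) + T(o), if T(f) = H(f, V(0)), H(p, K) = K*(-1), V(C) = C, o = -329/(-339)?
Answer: -244980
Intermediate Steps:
o = 329/339 (o = -329*(-1/339) = 329/339 ≈ 0.97050)
H(p, K) = -K
T(f) = 0 (T(f) = -1*0 = 0)
(-124257 - 120723) + T(o) = (-124257 - 120723) + 0 = -244980 + 0 = -244980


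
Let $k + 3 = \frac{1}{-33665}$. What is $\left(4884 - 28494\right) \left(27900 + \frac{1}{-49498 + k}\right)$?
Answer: $- \frac{182953840803587225}{277741861} \approx -6.5872 \cdot 10^{8}$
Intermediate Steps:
$k = - \frac{100996}{33665}$ ($k = -3 + \frac{1}{-33665} = -3 - \frac{1}{33665} = - \frac{100996}{33665} \approx -3.0$)
$\left(4884 - 28494\right) \left(27900 + \frac{1}{-49498 + k}\right) = \left(4884 - 28494\right) \left(27900 + \frac{1}{-49498 - \frac{100996}{33665}}\right) = - 23610 \left(27900 + \frac{1}{- \frac{1666451166}{33665}}\right) = - 23610 \left(27900 - \frac{33665}{1666451166}\right) = \left(-23610\right) \frac{46493987497735}{1666451166} = - \frac{182953840803587225}{277741861}$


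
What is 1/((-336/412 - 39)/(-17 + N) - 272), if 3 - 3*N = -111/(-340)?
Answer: -564131/152049292 ≈ -0.0037102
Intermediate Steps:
N = 303/340 (N = 1 - (-37)/(-340) = 1 - (-37)*(-1)/340 = 1 - ⅓*111/340 = 1 - 37/340 = 303/340 ≈ 0.89118)
1/((-336/412 - 39)/(-17 + N) - 272) = 1/((-336/412 - 39)/(-17 + 303/340) - 272) = 1/((-336*1/412 - 39)/(-5477/340) - 272) = 1/((-84/103 - 39)*(-340/5477) - 272) = 1/(-4101/103*(-340/5477) - 272) = 1/(1394340/564131 - 272) = 1/(-152049292/564131) = -564131/152049292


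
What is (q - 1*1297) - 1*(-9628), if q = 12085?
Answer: 20416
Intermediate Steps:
(q - 1*1297) - 1*(-9628) = (12085 - 1*1297) - 1*(-9628) = (12085 - 1297) + 9628 = 10788 + 9628 = 20416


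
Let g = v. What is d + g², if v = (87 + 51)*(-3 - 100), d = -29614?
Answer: 202008182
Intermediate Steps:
v = -14214 (v = 138*(-103) = -14214)
g = -14214
d + g² = -29614 + (-14214)² = -29614 + 202037796 = 202008182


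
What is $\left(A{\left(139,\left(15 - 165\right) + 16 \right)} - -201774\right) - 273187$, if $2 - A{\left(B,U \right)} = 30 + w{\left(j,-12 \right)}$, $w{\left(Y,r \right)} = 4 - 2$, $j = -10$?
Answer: $-71443$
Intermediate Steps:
$w{\left(Y,r \right)} = 2$
$A{\left(B,U \right)} = -30$ ($A{\left(B,U \right)} = 2 - \left(30 + 2\right) = 2 - 32 = -30$)
$\left(A{\left(139,\left(15 - 165\right) + 16 \right)} - -201774\right) - 273187 = \left(-30 - -201774\right) - 273187 = \left(-30 + 201774\right) - 273187 = 201744 - 273187 = -71443$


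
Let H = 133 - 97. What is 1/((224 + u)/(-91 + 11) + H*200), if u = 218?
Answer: 40/287779 ≈ 0.00013900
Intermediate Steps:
H = 36
1/((224 + u)/(-91 + 11) + H*200) = 1/((224 + 218)/(-91 + 11) + 36*200) = 1/(442/(-80) + 7200) = 1/(442*(-1/80) + 7200) = 1/(-221/40 + 7200) = 1/(287779/40) = 40/287779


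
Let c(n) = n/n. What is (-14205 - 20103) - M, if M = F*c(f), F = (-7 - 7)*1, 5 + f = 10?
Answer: -34294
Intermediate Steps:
f = 5 (f = -5 + 10 = 5)
c(n) = 1
F = -14 (F = -14*1 = -14)
M = -14 (M = -14*1 = -14)
(-14205 - 20103) - M = (-14205 - 20103) - 1*(-14) = -34308 + 14 = -34294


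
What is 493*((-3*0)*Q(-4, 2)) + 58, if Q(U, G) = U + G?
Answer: 58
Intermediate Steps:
Q(U, G) = G + U
493*((-3*0)*Q(-4, 2)) + 58 = 493*((-3*0)*(2 - 4)) + 58 = 493*(0*(-2)) + 58 = 493*0 + 58 = 0 + 58 = 58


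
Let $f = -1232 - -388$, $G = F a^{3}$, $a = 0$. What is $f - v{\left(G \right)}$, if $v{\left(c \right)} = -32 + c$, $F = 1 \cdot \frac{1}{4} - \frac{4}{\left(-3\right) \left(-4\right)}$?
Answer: $-812$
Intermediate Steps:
$F = - \frac{1}{12}$ ($F = 1 \cdot \frac{1}{4} - \frac{4}{12} = \frac{1}{4} - \frac{1}{3} = - \frac{1}{12} \approx -0.083333$)
$G = 0$ ($G = - \frac{0^{3}}{12} = \left(- \frac{1}{12}\right) 0 = 0$)
$f = -844$ ($f = -1232 + 388 = -844$)
$f - v{\left(G \right)} = -844 - \left(-32 + 0\right) = -844 - -32 = -844 + 32 = -812$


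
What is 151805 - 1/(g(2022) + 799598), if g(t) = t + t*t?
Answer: 742342237719/4890104 ≈ 1.5181e+5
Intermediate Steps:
g(t) = t + t**2
151805 - 1/(g(2022) + 799598) = 151805 - 1/(2022*(1 + 2022) + 799598) = 151805 - 1/(2022*2023 + 799598) = 151805 - 1/(4090506 + 799598) = 151805 - 1/4890104 = 742342237719/4890104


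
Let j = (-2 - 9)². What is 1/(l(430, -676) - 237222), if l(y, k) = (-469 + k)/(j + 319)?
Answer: -88/20875765 ≈ -4.2154e-6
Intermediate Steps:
j = 121 (j = (-11)² = 121)
l(y, k) = -469/440 + k/440 (l(y, k) = (-469 + k)/(121 + 319) = (-469 + k)/440 = (-469 + k)*(1/440) = -469/440 + k/440)
1/(l(430, -676) - 237222) = 1/((-469/440 + (1/440)*(-676)) - 237222) = 1/((-469/440 - 169/110) - 237222) = 1/(-229/88 - 237222) = 1/(-20875765/88) = -88/20875765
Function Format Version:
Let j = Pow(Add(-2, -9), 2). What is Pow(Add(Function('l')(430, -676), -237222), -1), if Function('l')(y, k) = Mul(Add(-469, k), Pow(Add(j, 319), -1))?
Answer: Rational(-88, 20875765) ≈ -4.2154e-6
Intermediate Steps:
j = 121 (j = Pow(-11, 2) = 121)
Function('l')(y, k) = Add(Rational(-469, 440), Mul(Rational(1, 440), k)) (Function('l')(y, k) = Mul(Add(-469, k), Pow(Add(121, 319), -1)) = Mul(Add(-469, k), Pow(440, -1)) = Mul(Add(-469, k), Rational(1, 440)) = Add(Rational(-469, 440), Mul(Rational(1, 440), k)))
Pow(Add(Function('l')(430, -676), -237222), -1) = Pow(Add(Add(Rational(-469, 440), Mul(Rational(1, 440), -676)), -237222), -1) = Pow(Add(Add(Rational(-469, 440), Rational(-169, 110)), -237222), -1) = Pow(Add(Rational(-229, 88), -237222), -1) = Pow(Rational(-20875765, 88), -1) = Rational(-88, 20875765)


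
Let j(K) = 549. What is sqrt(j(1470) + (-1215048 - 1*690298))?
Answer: I*sqrt(1904797) ≈ 1380.1*I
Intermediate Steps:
sqrt(j(1470) + (-1215048 - 1*690298)) = sqrt(549 + (-1215048 - 1*690298)) = sqrt(549 + (-1215048 - 690298)) = sqrt(549 - 1905346) = sqrt(-1904797) = I*sqrt(1904797)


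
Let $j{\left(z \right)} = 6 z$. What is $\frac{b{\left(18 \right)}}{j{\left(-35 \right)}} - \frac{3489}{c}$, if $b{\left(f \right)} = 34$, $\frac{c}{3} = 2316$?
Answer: $- \frac{17943}{27020} \approx -0.66406$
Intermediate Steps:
$c = 6948$ ($c = 3 \cdot 2316 = 6948$)
$\frac{b{\left(18 \right)}}{j{\left(-35 \right)}} - \frac{3489}{c} = \frac{34}{6 \left(-35\right)} - \frac{3489}{6948} = \frac{34}{-210} - \frac{1163}{2316} = 34 \left(- \frac{1}{210}\right) - \frac{1163}{2316} = - \frac{17}{105} - \frac{1163}{2316} = - \frac{17943}{27020}$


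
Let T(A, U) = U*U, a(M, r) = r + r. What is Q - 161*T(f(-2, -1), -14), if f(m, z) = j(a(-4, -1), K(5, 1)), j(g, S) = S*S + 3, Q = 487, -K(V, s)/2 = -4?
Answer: -31069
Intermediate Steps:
K(V, s) = 8 (K(V, s) = -2*(-4) = 8)
a(M, r) = 2*r
j(g, S) = 3 + S**2 (j(g, S) = S**2 + 3 = 3 + S**2)
f(m, z) = 67 (f(m, z) = 3 + 8**2 = 3 + 64 = 67)
T(A, U) = U**2
Q - 161*T(f(-2, -1), -14) = 487 - 161*(-14)**2 = 487 - 161*196 = 487 - 31556 = -31069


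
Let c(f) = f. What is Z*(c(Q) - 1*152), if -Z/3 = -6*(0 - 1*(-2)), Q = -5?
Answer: -5652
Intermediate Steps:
Z = 36 (Z = -(-18)*(0 - 1*(-2)) = -(-18)*(0 + 2) = -(-18)*2 = -3*(-12) = 36)
Z*(c(Q) - 1*152) = 36*(-5 - 1*152) = 36*(-5 - 152) = 36*(-157) = -5652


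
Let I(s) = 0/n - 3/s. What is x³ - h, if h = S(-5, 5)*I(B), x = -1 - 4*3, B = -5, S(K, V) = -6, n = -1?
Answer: -10967/5 ≈ -2193.4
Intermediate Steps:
I(s) = -3/s (I(s) = 0/(-1) - 3/s = 0*(-1) - 3/s = 0 - 3/s = -3/s)
x = -13 (x = -1 - 12 = -13)
h = -18/5 (h = -(-18)/(-5) = -(-18)*(-1)/5 = -6*⅗ = -18/5 ≈ -3.6000)
x³ - h = (-13)³ - 1*(-18/5) = -2197 + 18/5 = -10967/5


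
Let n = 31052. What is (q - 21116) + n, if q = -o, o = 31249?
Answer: -21313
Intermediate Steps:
q = -31249 (q = -1*31249 = -31249)
(q - 21116) + n = (-31249 - 21116) + 31052 = -52365 + 31052 = -21313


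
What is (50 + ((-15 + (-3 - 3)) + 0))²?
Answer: 841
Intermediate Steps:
(50 + ((-15 + (-3 - 3)) + 0))² = (50 + ((-15 - 6) + 0))² = (50 + (-21 + 0))² = (50 - 21)² = 29² = 841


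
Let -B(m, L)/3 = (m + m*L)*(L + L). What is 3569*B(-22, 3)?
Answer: 5653296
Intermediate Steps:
B(m, L) = -6*L*(m + L*m) (B(m, L) = -3*(m + m*L)*(L + L) = -3*(m + L*m)*2*L = -6*L*(m + L*m))
3569*B(-22, 3) = 3569*(-6*3*(-22)*(1 + 3)) = 3569*(-6*3*(-22)*4) = 3569*1584 = 5653296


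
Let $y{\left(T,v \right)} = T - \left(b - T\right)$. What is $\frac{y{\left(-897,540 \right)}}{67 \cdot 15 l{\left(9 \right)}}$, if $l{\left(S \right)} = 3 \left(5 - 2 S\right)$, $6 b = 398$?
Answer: $\frac{5581}{117585} \approx 0.047464$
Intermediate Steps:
$b = \frac{199}{3}$ ($b = \frac{1}{6} \cdot 398 = \frac{199}{3} \approx 66.333$)
$l{\left(S \right)} = 15 - 6 S$ ($l{\left(S \right)} = 3 \left(5 - 2 S\right) = 15 - 6 S$)
$y{\left(T,v \right)} = - \frac{199}{3} + 2 T$ ($y{\left(T,v \right)} = T - \left(\frac{199}{3} - T\right) = T + \left(- \frac{199}{3} + T\right) = - \frac{199}{3} + 2 T$)
$\frac{y{\left(-897,540 \right)}}{67 \cdot 15 l{\left(9 \right)}} = \frac{- \frac{199}{3} + 2 \left(-897\right)}{67 \cdot 15 \left(15 - 54\right)} = \frac{- \frac{199}{3} - 1794}{1005 \left(15 - 54\right)} = - \frac{5581}{3 \cdot 1005 \left(-39\right)} = - \frac{5581}{3 \left(-39195\right)} = \left(- \frac{5581}{3}\right) \left(- \frac{1}{39195}\right) = \frac{5581}{117585}$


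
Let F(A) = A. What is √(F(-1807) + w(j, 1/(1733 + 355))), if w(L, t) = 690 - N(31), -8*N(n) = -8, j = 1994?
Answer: I*√1118 ≈ 33.437*I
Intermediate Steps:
N(n) = 1 (N(n) = -⅛*(-8) = 1)
w(L, t) = 689 (w(L, t) = 690 - 1*1 = 690 - 1 = 689)
√(F(-1807) + w(j, 1/(1733 + 355))) = √(-1807 + 689) = √(-1118) = I*√1118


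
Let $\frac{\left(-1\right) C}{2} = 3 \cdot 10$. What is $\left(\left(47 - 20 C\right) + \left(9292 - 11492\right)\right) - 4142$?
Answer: $-5095$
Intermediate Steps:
$C = -60$ ($C = - 2 \cdot 3 \cdot 10 = \left(-2\right) 30 = -60$)
$\left(\left(47 - 20 C\right) + \left(9292 - 11492\right)\right) - 4142 = \left(\left(47 - -1200\right) + \left(9292 - 11492\right)\right) - 4142 = \left(\left(47 + 1200\right) + \left(9292 - 11492\right)\right) - 4142 = \left(1247 - 2200\right) - 4142 = -953 - 4142 = -5095$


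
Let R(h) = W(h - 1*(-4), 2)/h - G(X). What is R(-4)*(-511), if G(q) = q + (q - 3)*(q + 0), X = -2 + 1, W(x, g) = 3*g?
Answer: 4599/2 ≈ 2299.5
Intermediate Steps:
X = -1
G(q) = q + q*(-3 + q) (G(q) = q + (-3 + q)*q = q + q*(-3 + q))
R(h) = -3 + 6/h (R(h) = (3*2)/h - (-1)*(-2 - 1) = 6/h - (-1)*(-3) = 6/h - 1*3 = 6/h - 3 = -3 + 6/h)
R(-4)*(-511) = (-3 + 6/(-4))*(-511) = (-3 + 6*(-¼))*(-511) = (-3 - 3/2)*(-511) = -9/2*(-511) = 4599/2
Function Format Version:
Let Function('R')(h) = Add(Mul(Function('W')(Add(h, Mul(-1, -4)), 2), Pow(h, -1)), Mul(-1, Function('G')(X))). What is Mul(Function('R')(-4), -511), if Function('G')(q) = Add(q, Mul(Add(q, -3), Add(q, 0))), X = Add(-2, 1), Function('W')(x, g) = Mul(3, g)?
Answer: Rational(4599, 2) ≈ 2299.5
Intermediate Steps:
X = -1
Function('G')(q) = Add(q, Mul(q, Add(-3, q))) (Function('G')(q) = Add(q, Mul(Add(-3, q), q)) = Add(q, Mul(q, Add(-3, q))))
Function('R')(h) = Add(-3, Mul(6, Pow(h, -1))) (Function('R')(h) = Add(Mul(Mul(3, 2), Pow(h, -1)), Mul(-1, Mul(-1, Add(-2, -1)))) = Add(Mul(6, Pow(h, -1)), Mul(-1, Mul(-1, -3))) = Add(Mul(6, Pow(h, -1)), Mul(-1, 3)) = Add(Mul(6, Pow(h, -1)), -3) = Add(-3, Mul(6, Pow(h, -1))))
Mul(Function('R')(-4), -511) = Mul(Add(-3, Mul(6, Pow(-4, -1))), -511) = Mul(Add(-3, Mul(6, Rational(-1, 4))), -511) = Mul(Add(-3, Rational(-3, 2)), -511) = Mul(Rational(-9, 2), -511) = Rational(4599, 2)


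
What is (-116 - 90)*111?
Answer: -22866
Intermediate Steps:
(-116 - 90)*111 = -206*111 = -22866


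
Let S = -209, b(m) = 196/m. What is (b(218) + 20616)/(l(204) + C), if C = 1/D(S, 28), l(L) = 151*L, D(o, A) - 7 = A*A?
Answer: 1777568422/2655890185 ≈ 0.66929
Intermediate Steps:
D(o, A) = 7 + A² (D(o, A) = 7 + A*A = 7 + A²)
C = 1/791 (C = 1/(7 + 28²) = 1/(7 + 784) = 1/791 ≈ 0.0012642)
(b(218) + 20616)/(l(204) + C) = (196/218 + 20616)/(151*204 + 1/791) = (196*(1/218) + 20616)/(30804 + 1/791) = (98/109 + 20616)/(24365965/791) = (2247242/109)*(791/24365965) = 1777568422/2655890185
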